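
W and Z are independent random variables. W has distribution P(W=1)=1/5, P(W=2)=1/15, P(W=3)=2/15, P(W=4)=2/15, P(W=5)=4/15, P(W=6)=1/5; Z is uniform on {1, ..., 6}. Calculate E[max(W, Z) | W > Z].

P(W > Z) = 7/15.
Summing max(W,Z)·P(x,y) over outcomes with W > Z gives 104/45.
E[max(W, Z) | W > Z] = (104/45) / (7/15) = 104/21.

104/21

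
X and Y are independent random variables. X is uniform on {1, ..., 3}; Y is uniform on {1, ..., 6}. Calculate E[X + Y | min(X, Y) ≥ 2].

13/2

P(min(X, Y) ≥ 2) = 5/9.
Summing (X+Y)·P(x,y) over outcomes with min(X, Y) ≥ 2 gives 65/18.
E[X + Y | min(X, Y) ≥ 2] = (65/18) / (5/9) = 13/2.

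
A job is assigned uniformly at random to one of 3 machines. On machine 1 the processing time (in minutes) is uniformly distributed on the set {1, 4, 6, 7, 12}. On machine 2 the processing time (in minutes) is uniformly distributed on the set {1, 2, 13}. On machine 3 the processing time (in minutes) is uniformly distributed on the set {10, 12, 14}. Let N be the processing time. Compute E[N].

E[N | machine 1] = (1+4+6+7+12)/5 = 6.
E[N | machine 2] = (1+2+13)/3 = 16/3.
E[N | machine 3] = (10+12+14)/3 = 12.
By the law of total expectation,
E[N] = (1/3)·(6) + (1/3)·(16/3) + (1/3)·(12) = 70/9.

70/9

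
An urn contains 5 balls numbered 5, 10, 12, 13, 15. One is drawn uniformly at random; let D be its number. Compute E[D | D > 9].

P(D > 9) = 4/5.
Σ over the event: 10·1/5 + 12·1/5 + 13·1/5 + 15·1/5 = 10.
E[D | D > 9] = (10) / (4/5) = 25/2.

25/2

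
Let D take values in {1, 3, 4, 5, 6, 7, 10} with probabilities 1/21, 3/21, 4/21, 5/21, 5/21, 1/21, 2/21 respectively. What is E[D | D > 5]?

P(D > 5) = 8/21.
Σ over the event: 6·5/21 + 7·1/21 + 10·2/21 = 19/7.
E[D | D > 5] = (19/7) / (8/21) = 57/8.

57/8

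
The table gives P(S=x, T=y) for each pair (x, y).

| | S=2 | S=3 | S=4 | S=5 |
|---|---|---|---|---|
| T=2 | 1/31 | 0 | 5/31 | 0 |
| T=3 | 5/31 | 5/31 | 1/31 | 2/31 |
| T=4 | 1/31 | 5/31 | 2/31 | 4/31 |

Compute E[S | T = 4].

15/4

P(T = 4) = 12/31.
Σ S·P over the event = 2·(1/31) + 3·(5/31) + 4·(2/31) + 5·(4/31) = 45/31.
E[S | T = 4] = (45/31) / (12/31) = 15/4.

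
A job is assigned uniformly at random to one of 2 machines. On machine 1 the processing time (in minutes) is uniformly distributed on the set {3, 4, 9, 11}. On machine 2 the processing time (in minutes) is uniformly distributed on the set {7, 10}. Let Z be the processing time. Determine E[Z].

61/8

E[Z | machine 1] = (3+4+9+11)/4 = 27/4.
E[Z | machine 2] = (7+10)/2 = 17/2.
E[Z] = (1/2)·(27/4) + (1/2)·(17/2) = 61/8.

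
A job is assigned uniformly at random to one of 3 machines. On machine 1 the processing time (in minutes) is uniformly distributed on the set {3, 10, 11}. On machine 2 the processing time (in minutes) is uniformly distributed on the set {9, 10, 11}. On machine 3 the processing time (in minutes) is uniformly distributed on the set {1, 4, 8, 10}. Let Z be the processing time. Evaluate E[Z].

E[Z | machine 1] = (3+10+11)/3 = 8.
E[Z | machine 2] = (9+10+11)/3 = 10.
E[Z | machine 3] = (1+4+8+10)/4 = 23/4.
E[Z] = (1/3)·(8) + (1/3)·(10) + (1/3)·(23/4) = 95/12.

95/12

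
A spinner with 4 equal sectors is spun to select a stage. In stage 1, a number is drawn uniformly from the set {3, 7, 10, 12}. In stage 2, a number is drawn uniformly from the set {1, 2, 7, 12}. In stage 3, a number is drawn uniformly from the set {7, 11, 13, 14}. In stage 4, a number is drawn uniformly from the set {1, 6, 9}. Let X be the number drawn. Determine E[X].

E[X | stage 1] = (3+7+10+12)/4 = 8.
E[X | stage 2] = (1+2+7+12)/4 = 11/2.
E[X | stage 3] = (7+11+13+14)/4 = 45/4.
E[X | stage 4] = (1+6+9)/3 = 16/3.
By the law of total expectation,
E[X] = (1/4)·(8) + (1/4)·(11/2) + (1/4)·(45/4) + (1/4)·(16/3) = 361/48.

361/48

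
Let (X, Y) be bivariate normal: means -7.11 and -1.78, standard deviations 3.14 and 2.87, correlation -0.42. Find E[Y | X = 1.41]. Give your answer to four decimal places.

-5.0507

E[Y | X=x] = μ_Y + ρ(σ_Y/σ_X)(x − μ_X) for jointly normal variables.
E[Y | X=1.41] = -1.78 + (-0.42)·(2.87/3.14)·(1.41 − (-7.11)) = -1.78 + (-0.38389)·(8.52) = -5.0507.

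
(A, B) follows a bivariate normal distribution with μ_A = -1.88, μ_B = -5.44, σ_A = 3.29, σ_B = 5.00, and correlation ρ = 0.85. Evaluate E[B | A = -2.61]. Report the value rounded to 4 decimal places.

-6.3830

E[B | A=x] = μ_B + ρ(σ_B/σ_A)(x − μ_A) for jointly normal variables.
E[B | A=-2.61] = -5.44 + (0.85)·(5.00/3.29)·(-2.61 − (-1.88)) = -5.44 + (1.2918)·(-0.73) = -6.3830.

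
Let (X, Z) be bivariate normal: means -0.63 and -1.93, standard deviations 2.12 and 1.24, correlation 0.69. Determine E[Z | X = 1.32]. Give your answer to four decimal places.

-1.1430

The regression of Z on X has slope ρ·σ_Z/σ_X and passes through (μ_X, μ_Z).
E[Z | X=1.32] = -1.93 + (0.69)·(1.24/2.12)·(1.32 − (-0.63)) = -1.93 + (0.40358)·(1.95) = -1.1430.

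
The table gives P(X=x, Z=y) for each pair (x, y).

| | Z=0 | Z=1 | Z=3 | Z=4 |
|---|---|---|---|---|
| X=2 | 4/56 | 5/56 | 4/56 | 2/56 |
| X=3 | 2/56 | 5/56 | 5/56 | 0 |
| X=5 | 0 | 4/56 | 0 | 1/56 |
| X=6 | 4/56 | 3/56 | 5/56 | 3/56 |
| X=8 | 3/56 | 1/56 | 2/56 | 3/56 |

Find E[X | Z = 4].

P(Z = 4) = 9/56.
Σ X·P over the event = 2·(2/56) + 5·(1/56) + 6·(3/56) + 8·(3/56) = 51/56.
E[X | Z = 4] = (51/56) / (9/56) = 17/3.

17/3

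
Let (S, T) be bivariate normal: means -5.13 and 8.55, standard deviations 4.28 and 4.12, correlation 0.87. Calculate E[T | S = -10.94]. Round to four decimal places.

3.6843

The regression of T on S has slope ρ·σ_T/σ_S and passes through (μ_S, μ_T).
E[T | S=-10.94] = 8.55 + (0.87)·(4.12/4.28)·(-10.94 − (-5.13)) = 8.55 + (0.837477)·(-5.81) = 3.6843.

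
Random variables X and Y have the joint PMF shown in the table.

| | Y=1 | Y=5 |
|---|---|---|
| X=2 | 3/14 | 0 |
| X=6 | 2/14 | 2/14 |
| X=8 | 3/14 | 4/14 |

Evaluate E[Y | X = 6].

P(X = 6) = 2/7.
Σ Y·P over the event = 1·(2/14) + 5·(2/14) = 6/7.
E[Y | X = 6] = (6/7) / (2/7) = 3.

3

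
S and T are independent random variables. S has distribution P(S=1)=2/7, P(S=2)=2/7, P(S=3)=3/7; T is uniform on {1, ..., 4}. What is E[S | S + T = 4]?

P(S + T = 4) = 1/4.
Summing S·P(x,y) over outcomes with S + T = 4 gives 15/28.
E[S | S + T = 4] = (15/28) / (1/4) = 15/7.

15/7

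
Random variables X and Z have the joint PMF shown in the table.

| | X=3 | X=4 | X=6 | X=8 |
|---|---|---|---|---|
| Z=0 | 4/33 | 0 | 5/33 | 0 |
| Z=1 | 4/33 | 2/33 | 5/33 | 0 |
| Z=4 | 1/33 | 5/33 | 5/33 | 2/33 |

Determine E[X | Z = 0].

P(Z = 0) = 3/11.
Σ X·P over the event = 3·(4/33) + 6·(5/33) = 14/11.
E[X | Z = 0] = (14/11) / (3/11) = 14/3.

14/3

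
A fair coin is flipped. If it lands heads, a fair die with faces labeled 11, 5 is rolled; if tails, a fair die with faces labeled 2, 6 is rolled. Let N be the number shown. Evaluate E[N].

6

E[N | heads] = (11+5)/2 = 8.
E[N | tails] = (2+6)/2 = 4.
By the law of total expectation,
E[N] = (1/2)·(8) + (1/2)·(4) = 6.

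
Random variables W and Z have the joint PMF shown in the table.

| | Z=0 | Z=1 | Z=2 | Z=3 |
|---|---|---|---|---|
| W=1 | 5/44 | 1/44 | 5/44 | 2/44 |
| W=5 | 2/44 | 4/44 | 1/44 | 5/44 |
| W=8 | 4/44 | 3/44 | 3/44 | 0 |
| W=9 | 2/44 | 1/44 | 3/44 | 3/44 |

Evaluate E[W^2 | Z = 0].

P(Z = 0) = 13/44.
Σ W^2·P over the event = 1·(5/44) + 25·(2/44) + 64·(4/44) + 81·(2/44) = 43/4.
E[W^2 | Z = 0] = (43/4) / (13/44) = 473/13.

473/13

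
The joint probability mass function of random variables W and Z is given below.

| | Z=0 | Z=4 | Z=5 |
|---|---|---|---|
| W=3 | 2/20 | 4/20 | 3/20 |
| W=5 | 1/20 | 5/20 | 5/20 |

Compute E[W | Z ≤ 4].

4

P(Z ≤ 4) = 3/5.
Summing W·P(W=x,Z=y) over the conditioning event gives 12/5.
E[W | Z ≤ 4] = (12/5) / (3/5) = 4.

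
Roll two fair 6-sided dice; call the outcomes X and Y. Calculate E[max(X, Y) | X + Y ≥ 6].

P(X + Y ≥ 6) = 13/18.
Summing max(X,Y)·P(x,y) over outcomes with X + Y ≥ 6 gives 67/18.
E[max(X, Y) | X + Y ≥ 6] = (67/18) / (13/18) = 67/13.

67/13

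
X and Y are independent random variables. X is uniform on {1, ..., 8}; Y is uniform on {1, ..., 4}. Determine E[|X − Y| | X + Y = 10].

P(X + Y = 10) = 3/32.
Summing |X−Y|·P(x,y) over outcomes with X + Y = 10 gives 3/8.
E[|X − Y| | X + Y = 10] = (3/8) / (3/32) = 4.

4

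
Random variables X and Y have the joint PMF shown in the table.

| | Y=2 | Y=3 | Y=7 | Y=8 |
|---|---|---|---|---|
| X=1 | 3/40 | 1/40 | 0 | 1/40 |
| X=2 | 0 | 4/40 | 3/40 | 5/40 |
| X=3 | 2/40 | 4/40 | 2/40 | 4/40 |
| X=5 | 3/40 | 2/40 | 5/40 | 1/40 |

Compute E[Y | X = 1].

17/5

P(X = 1) = 1/8.
Σ Y·P over the event = 2·(3/40) + 3·(1/40) + 8·(1/40) = 17/40.
E[Y | X = 1] = (17/40) / (1/8) = 17/5.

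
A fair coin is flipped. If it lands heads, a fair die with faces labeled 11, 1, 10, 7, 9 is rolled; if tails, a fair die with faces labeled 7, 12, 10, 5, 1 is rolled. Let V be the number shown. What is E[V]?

E[V | heads] = (11+1+10+7+9)/5 = 38/5.
E[V | tails] = (7+12+10+5+1)/5 = 7.
By the law of total expectation,
E[V] = (1/2)·(38/5) + (1/2)·(7) = 73/10.

73/10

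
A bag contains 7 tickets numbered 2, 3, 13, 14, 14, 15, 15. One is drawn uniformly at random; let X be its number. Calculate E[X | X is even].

10

P(X is even) = 3/7.
Σ over the event: 2·1/7 + 14·2/7 = 30/7.
E[X | X is even] = (30/7) / (3/7) = 10.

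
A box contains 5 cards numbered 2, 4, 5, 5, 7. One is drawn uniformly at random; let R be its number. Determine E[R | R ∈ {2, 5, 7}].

P(R ∈ {2, 5, 7}) = 4/5.
Σ over the event: 2·1/5 + 5·2/5 + 7·1/5 = 19/5.
E[R | R ∈ {2, 5, 7}] = (19/5) / (4/5) = 19/4.

19/4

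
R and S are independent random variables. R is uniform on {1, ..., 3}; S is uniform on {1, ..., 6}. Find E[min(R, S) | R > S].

Outcomes with R > S: (2,1), (3,1), (3,2), each with probability 1/18.
E[min(R, S) | R > S] = (1 + 1 + 2) / 3 = 4/3.

4/3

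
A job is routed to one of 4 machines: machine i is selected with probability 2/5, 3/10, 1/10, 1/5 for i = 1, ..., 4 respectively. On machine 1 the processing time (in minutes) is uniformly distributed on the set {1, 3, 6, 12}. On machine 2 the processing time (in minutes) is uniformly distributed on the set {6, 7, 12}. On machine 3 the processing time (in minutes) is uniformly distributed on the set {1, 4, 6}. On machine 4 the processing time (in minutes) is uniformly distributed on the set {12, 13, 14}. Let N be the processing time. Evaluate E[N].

E[N | machine 1] = (1+3+6+12)/4 = 11/2.
E[N | machine 2] = (6+7+12)/3 = 25/3.
E[N | machine 3] = (1+4+6)/3 = 11/3.
E[N | machine 4] = (12+13+14)/3 = 13.
E[N] = (2/5)·(11/2) + (3/10)·(25/3) + (1/10)·(11/3) + (1/5)·(13) = 23/3.

23/3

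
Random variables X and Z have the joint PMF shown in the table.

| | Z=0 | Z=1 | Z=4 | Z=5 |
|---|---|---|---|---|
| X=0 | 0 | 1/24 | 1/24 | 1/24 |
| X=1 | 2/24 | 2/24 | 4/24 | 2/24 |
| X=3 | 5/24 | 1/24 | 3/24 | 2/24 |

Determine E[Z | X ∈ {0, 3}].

33/14

P(X ∈ {0, 3}) = 7/12.
Σ Z·P over the event = 1·(1/24) + 4·(1/24) + 5·(1/24) + 0·(5/24) + 1·(1/24) + 4·(3/24) + 5·(2/24) = 11/8.
E[Z | X ∈ {0, 3}] = (11/8) / (7/12) = 33/14.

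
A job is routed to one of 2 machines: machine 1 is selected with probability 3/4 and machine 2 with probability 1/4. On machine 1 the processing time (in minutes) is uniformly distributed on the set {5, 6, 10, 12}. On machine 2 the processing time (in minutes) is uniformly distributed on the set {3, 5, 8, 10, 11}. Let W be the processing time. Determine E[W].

E[W | machine 1] = (5+6+10+12)/4 = 33/4.
E[W | machine 2] = (3+5+8+10+11)/5 = 37/5.
By the law of total expectation,
E[W] = (3/4)·(33/4) + (1/4)·(37/5) = 643/80.

643/80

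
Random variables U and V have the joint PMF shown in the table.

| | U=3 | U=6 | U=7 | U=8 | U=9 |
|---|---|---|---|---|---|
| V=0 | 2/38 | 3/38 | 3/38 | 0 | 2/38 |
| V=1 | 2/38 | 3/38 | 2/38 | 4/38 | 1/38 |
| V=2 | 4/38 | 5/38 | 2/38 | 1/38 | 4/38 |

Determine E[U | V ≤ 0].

63/10

P(V ≤ 0) = 5/19.
Summing U·P(U=x,V=y) over the conditioning event gives 63/38.
E[U | V ≤ 0] = (63/38) / (5/19) = 63/10.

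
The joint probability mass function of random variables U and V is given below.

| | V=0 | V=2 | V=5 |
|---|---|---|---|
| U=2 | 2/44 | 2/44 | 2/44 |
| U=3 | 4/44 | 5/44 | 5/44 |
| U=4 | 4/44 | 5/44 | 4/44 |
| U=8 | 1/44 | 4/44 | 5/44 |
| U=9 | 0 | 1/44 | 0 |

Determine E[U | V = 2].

80/17

P(V = 2) = 17/44.
Σ U·P over the event = 2·(2/44) + 3·(5/44) + 4·(5/44) + 8·(4/44) + 9·(1/44) = 20/11.
E[U | V = 2] = (20/11) / (17/44) = 80/17.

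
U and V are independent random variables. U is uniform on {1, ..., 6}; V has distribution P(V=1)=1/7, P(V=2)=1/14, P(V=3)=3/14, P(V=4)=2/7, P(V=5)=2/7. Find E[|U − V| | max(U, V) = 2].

3/4

P(max(U, V) = 2) = 1/21.
Summing |U−V|·P(x,y) over outcomes with max(U, V) = 2 gives 1/28.
E[|U − V| | max(U, V) = 2] = (1/28) / (1/21) = 3/4.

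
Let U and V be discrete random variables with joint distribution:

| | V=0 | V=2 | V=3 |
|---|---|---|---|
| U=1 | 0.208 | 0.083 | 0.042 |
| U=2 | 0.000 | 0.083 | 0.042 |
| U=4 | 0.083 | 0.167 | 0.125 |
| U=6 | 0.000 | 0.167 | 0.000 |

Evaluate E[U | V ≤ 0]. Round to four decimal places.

1.8557

P(V ≤ 0) = 0.291.
Summing U·P(U=x,V=y) over the conditioning event gives 0.540.
E[U | V ≤ 0] = (0.540) / (0.291) = 1.8557.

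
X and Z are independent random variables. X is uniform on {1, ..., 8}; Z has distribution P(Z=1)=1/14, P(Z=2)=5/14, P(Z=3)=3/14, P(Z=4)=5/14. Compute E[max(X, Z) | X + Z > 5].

465/82

P(X + Z > 5) = 41/56.
Summing max(X,Z)·P(x,y) over outcomes with X + Z > 5 gives 465/112.
E[max(X, Z) | X + Z > 5] = (465/112) / (41/56) = 465/82.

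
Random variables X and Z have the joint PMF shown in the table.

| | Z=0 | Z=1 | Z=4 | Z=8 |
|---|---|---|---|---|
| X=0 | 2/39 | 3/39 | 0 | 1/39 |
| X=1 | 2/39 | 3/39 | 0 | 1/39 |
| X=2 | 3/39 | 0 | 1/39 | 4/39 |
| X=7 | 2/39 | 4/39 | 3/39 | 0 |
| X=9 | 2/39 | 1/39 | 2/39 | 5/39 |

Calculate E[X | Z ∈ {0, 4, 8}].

135/28

P(Z ∈ {0, 4, 8}) = 28/39.
Summing X·P(X=x,Z=y) over the conditioning event gives 45/13.
E[X | Z ∈ {0, 4, 8}] = (45/13) / (28/39) = 135/28.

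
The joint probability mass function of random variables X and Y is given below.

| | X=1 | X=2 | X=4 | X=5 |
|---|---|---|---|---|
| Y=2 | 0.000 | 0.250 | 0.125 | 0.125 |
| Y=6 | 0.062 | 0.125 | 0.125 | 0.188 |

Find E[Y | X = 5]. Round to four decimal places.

P(X = 5) = 0.313.
Summing Y·P(X=x,Y=y) over the conditioning event gives 1.378.
E[Y | X = 5] = (1.378) / (0.313) = 4.4026.

4.4026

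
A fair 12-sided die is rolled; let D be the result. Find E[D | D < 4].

Given D < 4, D is equally likely to be any of {1, 2, 3}.
E[D | D < 4] = (1 + 2 + 3) / 3 = 2.

2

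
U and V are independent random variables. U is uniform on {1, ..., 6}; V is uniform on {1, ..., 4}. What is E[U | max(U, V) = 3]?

Outcomes with max(U, V) = 3: (1,3), (2,3), (3,1), (3,2), (3,3), each with probability 1/24.
E[U | max(U, V) = 3] = (1 + 2 + 3 + 3 + 3) / 5 = 12/5.

12/5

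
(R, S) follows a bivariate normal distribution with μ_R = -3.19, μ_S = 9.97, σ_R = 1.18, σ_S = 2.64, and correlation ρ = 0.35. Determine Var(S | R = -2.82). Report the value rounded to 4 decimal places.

6.1158

For a bivariate normal, Var(S | R=x) = σ_S²(1 − ρ²).
Var(S | R=-2.82) = (2.64)²·(1 − (0.35)²) = 6.9696·0.8775 = 6.1158.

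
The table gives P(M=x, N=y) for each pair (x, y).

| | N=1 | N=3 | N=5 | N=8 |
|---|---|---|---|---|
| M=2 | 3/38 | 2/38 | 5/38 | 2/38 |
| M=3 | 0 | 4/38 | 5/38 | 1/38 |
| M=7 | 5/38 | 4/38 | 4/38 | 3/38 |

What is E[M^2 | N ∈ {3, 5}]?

P(N ∈ {3, 5}) = 12/19.
Summing M^2·P(M=x,N=y) over the conditioning event gives 501/38.
E[M^2 | N ∈ {3, 5}] = (501/38) / (12/19) = 167/8.

167/8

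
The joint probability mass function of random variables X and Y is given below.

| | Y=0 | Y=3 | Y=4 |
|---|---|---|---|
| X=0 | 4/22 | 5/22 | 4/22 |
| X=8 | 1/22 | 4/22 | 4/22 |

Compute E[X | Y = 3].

32/9

P(Y = 3) = 9/22.
Σ X·P over the event = 0·(5/22) + 8·(4/22) = 16/11.
E[X | Y = 3] = (16/11) / (9/22) = 32/9.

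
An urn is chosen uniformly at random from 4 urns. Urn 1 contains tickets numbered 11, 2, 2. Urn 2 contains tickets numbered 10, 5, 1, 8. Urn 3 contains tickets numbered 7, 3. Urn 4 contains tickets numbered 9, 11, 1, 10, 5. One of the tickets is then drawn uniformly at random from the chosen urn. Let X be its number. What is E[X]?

29/5

E[X | urn 1] = (11+2+2)/3 = 5.
E[X | urn 2] = (10+5+1+8)/4 = 6.
E[X | urn 3] = (7+3)/2 = 5.
E[X | urn 4] = (9+11+1+10+5)/5 = 36/5.
E[X] = (1/4)·(5) + (1/4)·(6) + (1/4)·(5) + (1/4)·(36/5) = 29/5.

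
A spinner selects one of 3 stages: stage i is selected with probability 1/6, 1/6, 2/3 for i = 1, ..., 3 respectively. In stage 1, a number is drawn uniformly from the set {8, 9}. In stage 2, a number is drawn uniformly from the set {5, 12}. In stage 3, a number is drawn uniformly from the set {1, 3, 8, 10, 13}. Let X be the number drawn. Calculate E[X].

E[X | stage 1] = (8+9)/2 = 17/2.
E[X | stage 2] = (5+12)/2 = 17/2.
E[X | stage 3] = (1+3+8+10+13)/5 = 7.
By the law of total expectation,
E[X] = (1/6)·(17/2) + (1/6)·(17/2) + (2/3)·(7) = 15/2.

15/2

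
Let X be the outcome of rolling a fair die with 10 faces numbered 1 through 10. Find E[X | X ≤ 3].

Given X ≤ 3, X is equally likely to be any of {1, 2, 3}.
E[X | X ≤ 3] = (1 + 2 + 3) / 3 = 2.

2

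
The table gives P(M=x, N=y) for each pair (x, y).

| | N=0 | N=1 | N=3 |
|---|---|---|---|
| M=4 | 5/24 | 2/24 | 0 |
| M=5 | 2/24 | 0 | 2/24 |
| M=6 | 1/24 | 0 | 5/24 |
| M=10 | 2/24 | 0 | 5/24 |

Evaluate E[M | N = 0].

28/5

P(N = 0) = 5/12.
Σ M·P over the event = 4·(5/24) + 5·(2/24) + 6·(1/24) + 10·(2/24) = 7/3.
E[M | N = 0] = (7/3) / (5/12) = 28/5.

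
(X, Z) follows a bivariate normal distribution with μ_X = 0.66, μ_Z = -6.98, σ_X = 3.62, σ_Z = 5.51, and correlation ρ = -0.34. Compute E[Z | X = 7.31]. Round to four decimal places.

For a bivariate normal, E[Z | X=x] = μ_Z + ρ·(σ_Z/σ_X)·(x − μ_X).
E[Z | X=7.31] = -6.98 + (-0.34)·(5.51/3.62)·(7.31 − (0.66)) = -6.98 + (-0.517514)·(6.65) = -10.4215.

-10.4215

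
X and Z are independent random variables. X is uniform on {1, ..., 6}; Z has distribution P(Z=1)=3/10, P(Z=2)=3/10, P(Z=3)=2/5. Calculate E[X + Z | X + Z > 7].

P(X + Z > 7) = 11/60.
Summing (X+Z)·P(x,y) over outcomes with X + Z > 7 gives 23/15.
E[X + Z | X + Z > 7] = (23/15) / (11/60) = 92/11.

92/11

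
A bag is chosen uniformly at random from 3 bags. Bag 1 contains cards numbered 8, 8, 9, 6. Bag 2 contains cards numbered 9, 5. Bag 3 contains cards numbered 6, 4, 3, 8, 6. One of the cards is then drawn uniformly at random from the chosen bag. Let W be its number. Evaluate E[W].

403/60

E[W | bag 1] = (8+8+9+6)/4 = 31/4.
E[W | bag 2] = (9+5)/2 = 7.
E[W | bag 3] = (6+4+3+8+6)/5 = 27/5.
By the law of total expectation,
E[W] = (1/3)·(31/4) + (1/3)·(7) + (1/3)·(27/5) = 403/60.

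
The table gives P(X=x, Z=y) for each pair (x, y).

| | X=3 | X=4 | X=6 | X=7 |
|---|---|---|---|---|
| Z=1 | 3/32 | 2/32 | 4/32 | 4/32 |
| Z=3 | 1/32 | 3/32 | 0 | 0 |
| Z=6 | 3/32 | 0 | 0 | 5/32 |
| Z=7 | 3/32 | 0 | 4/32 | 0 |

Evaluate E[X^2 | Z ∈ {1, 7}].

57/2

P(Z ∈ {1, 7}) = 5/8.
Σ X^2·P over the event = 9·(3/32) + 9·(3/32) + 16·(2/32) + 36·(4/32) + 36·(4/32) + 49·(4/32) = 285/16.
E[X^2 | Z ∈ {1, 7}] = (285/16) / (5/8) = 57/2.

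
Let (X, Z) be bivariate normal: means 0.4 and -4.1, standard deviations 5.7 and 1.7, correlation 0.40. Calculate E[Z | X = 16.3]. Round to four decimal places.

-2.2032

E[Z | X=x] = μ_Z + ρ(σ_Z/σ_X)(x − μ_X) for jointly normal variables.
E[Z | X=16.3] = -4.1 + (0.40)·(1.7/5.7)·(16.3 − (0.4)) = -4.1 + (0.119298)·(15.9) = -2.2032.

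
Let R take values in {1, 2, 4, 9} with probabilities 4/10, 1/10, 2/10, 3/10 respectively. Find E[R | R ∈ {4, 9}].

7

P(R ∈ {4, 9}) = 1/2.
Σ over the event: 4·1/5 + 9·3/10 = 7/2.
E[R | R ∈ {4, 9}] = (7/2) / (1/2) = 7.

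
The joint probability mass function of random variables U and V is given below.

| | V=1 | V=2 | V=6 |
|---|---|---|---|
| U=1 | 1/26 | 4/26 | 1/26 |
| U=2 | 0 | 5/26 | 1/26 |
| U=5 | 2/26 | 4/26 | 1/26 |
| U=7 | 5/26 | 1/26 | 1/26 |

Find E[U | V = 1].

23/4

P(V = 1) = 4/13.
Σ U·P over the event = 1·(1/26) + 5·(2/26) + 7·(5/26) = 23/13.
E[U | V = 1] = (23/13) / (4/13) = 23/4.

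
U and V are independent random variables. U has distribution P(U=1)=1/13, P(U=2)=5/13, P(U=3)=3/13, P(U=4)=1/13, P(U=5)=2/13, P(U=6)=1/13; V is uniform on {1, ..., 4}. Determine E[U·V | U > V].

17/2

P(U > V) = 1/2.
Summing UV·P(x,y) over outcomes with U > V gives 17/4.
E[U·V | U > V] = (17/4) / (1/2) = 17/2.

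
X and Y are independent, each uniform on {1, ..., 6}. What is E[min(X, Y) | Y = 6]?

7/2

Outcomes with Y = 6: (1,6), (2,6), (3,6), (4,6), (5,6), (6,6), each with probability 1/36.
E[min(X, Y) | Y = 6] = (1 + 2 + 3 + 4 + 5 + 6) / 6 = 7/2.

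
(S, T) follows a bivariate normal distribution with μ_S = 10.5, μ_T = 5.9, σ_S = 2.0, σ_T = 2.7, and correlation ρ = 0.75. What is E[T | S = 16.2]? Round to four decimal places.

E[T | S=x] = μ_T + ρ(σ_T/σ_S)(x − μ_S) for jointly normal variables.
E[T | S=16.2] = 5.9 + (0.75)·(2.7/2.0)·(16.2 − (10.5)) = 5.9 + (1.0125)·(5.7) = 11.6713.

11.6713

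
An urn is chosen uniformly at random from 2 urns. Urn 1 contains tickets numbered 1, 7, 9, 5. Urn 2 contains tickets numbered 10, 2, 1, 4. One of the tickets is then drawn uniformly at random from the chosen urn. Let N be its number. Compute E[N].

E[N | urn 1] = (1+7+9+5)/4 = 11/2.
E[N | urn 2] = (10+2+1+4)/4 = 17/4.
By the law of total expectation,
E[N] = (1/2)·(11/2) + (1/2)·(17/4) = 39/8.

39/8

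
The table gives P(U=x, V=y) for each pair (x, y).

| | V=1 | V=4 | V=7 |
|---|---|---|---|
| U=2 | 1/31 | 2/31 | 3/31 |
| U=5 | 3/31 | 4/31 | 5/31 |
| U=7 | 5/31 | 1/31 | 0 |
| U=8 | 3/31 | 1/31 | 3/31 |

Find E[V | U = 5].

9/2

P(U = 5) = 12/31.
Summing V·P(U=x,V=y) over the conditioning event gives 54/31.
E[V | U = 5] = (54/31) / (12/31) = 9/2.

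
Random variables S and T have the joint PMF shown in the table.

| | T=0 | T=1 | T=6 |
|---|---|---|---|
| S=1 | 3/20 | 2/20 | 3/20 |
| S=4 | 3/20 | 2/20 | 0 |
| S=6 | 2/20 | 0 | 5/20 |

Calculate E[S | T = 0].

P(T = 0) = 2/5.
Σ S·P over the event = 1·(3/20) + 4·(3/20) + 6·(2/20) = 27/20.
E[S | T = 0] = (27/20) / (2/5) = 27/8.

27/8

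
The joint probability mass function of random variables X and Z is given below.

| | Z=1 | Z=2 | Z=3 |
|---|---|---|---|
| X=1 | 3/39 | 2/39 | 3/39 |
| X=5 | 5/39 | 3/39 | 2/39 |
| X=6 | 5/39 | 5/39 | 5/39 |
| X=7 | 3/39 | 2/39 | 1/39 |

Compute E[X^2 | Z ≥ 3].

P(Z ≥ 3) = 11/39.
Summing X^2·P(X=x,Z=y) over the conditioning event gives 94/13.
E[X^2 | Z ≥ 3] = (94/13) / (11/39) = 282/11.

282/11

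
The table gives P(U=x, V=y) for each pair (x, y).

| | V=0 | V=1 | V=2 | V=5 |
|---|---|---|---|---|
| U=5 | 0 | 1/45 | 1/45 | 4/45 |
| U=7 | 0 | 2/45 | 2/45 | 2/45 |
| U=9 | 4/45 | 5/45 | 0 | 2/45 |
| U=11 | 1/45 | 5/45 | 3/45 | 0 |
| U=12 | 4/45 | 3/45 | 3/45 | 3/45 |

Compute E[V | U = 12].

P(U = 12) = 13/45.
Σ V·P over the event = 0·(4/45) + 1·(3/45) + 2·(3/45) + 5·(3/45) = 8/15.
E[V | U = 12] = (8/15) / (13/45) = 24/13.

24/13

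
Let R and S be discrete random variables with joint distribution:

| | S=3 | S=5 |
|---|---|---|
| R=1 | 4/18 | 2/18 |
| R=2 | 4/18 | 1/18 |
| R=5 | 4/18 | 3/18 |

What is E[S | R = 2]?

P(R = 2) = 5/18.
Σ S·P over the event = 3·(4/18) + 5·(1/18) = 17/18.
E[S | R = 2] = (17/18) / (5/18) = 17/5.

17/5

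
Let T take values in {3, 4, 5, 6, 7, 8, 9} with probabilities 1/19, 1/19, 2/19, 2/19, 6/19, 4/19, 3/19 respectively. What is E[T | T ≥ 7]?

P(T ≥ 7) = 13/19.
Σ over the event: 7·6/19 + 8·4/19 + 9·3/19 = 101/19.
E[T | T ≥ 7] = (101/19) / (13/19) = 101/13.

101/13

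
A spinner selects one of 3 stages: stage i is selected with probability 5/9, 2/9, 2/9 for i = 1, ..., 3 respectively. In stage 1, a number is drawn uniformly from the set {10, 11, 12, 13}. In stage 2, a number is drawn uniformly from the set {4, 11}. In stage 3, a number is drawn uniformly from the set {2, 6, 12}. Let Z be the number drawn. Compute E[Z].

E[Z | stage 1] = (10+11+12+13)/4 = 23/2.
E[Z | stage 2] = (4+11)/2 = 15/2.
E[Z | stage 3] = (2+6+12)/3 = 20/3.
E[Z] = (5/9)·(23/2) + (2/9)·(15/2) + (2/9)·(20/3) = 515/54.

515/54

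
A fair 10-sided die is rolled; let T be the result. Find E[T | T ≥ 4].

Given T ≥ 4, T is equally likely to be any of {4, 5, 6, 7, 8, 9, 10}.
E[T | T ≥ 4] = (4 + 5 + 6 + 7 + 8 + 9 + 10) / 7 = 7.

7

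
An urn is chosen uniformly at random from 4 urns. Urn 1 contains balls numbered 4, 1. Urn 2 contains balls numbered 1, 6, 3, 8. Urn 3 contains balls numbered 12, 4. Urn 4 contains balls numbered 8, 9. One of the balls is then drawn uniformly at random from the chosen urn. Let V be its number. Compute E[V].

E[V | urn 1] = (4+1)/2 = 5/2.
E[V | urn 2] = (1+6+3+8)/4 = 9/2.
E[V | urn 3] = (12+4)/2 = 8.
E[V | urn 4] = (8+9)/2 = 17/2.
E[V] = (1/4)·(5/2) + (1/4)·(9/2) + (1/4)·(8) + (1/4)·(17/2) = 47/8.

47/8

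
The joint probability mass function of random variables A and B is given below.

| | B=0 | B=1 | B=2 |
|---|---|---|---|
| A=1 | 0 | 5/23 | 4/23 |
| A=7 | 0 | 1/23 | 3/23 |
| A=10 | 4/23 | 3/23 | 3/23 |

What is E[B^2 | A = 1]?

7/3

P(A = 1) = 9/23.
Σ B^2·P over the event = 1·(5/23) + 4·(4/23) = 21/23.
E[B^2 | A = 1] = (21/23) / (9/23) = 7/3.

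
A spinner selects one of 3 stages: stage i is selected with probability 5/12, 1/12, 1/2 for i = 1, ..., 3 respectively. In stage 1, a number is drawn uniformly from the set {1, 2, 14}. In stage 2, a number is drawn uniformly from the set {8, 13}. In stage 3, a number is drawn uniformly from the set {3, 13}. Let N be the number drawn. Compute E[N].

E[N | stage 1] = (1+2+14)/3 = 17/3.
E[N | stage 2] = (8+13)/2 = 21/2.
E[N | stage 3] = (3+13)/2 = 8.
E[N] = (5/12)·(17/3) + (1/12)·(21/2) + (1/2)·(8) = 521/72.

521/72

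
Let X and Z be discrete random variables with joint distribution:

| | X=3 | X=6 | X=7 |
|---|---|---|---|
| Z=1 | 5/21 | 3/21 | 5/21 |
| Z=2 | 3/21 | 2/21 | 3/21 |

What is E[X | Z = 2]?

P(Z = 2) = 8/21.
Σ X·P over the event = 3·(3/21) + 6·(2/21) + 7·(3/21) = 2.
E[X | Z = 2] = (2) / (8/21) = 21/4.

21/4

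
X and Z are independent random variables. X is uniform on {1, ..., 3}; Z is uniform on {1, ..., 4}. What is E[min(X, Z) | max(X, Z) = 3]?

9/5

Outcomes with max(X, Z) = 3: (1,3), (2,3), (3,1), (3,2), (3,3), each with probability 1/12.
E[min(X, Z) | max(X, Z) = 3] = (1 + 2 + 1 + 2 + 3) / 5 = 9/5.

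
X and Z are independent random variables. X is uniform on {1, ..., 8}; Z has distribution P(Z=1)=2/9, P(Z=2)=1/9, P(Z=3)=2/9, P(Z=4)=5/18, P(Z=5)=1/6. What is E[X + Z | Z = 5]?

P(Z = 5) = 1/6.
Summing (X+Z)·P(x,y) over outcomes with Z = 5 gives 19/12.
E[X + Z | Z = 5] = (19/12) / (1/6) = 19/2.

19/2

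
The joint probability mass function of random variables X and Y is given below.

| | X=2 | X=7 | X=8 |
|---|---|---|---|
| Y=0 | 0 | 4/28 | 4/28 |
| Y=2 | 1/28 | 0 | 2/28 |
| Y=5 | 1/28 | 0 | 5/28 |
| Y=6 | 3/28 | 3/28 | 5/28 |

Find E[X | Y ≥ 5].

109/17

P(Y ≥ 5) = 17/28.
Σ X·P over the event = 2·(1/28) + 2·(3/28) + 7·(3/28) + 8·(5/28) + 8·(5/28) = 109/28.
E[X | Y ≥ 5] = (109/28) / (17/28) = 109/17.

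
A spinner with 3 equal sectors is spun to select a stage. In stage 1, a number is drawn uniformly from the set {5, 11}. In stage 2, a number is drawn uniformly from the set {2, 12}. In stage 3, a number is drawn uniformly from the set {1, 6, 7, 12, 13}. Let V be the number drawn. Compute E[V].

E[V | stage 1] = (5+11)/2 = 8.
E[V | stage 2] = (2+12)/2 = 7.
E[V | stage 3] = (1+6+7+12+13)/5 = 39/5.
By the law of total expectation,
E[V] = (1/3)·(8) + (1/3)·(7) + (1/3)·(39/5) = 38/5.

38/5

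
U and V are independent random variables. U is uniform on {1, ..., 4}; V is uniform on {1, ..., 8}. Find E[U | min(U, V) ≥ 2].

3

P(min(U, V) ≥ 2) = 21/32.
Summing U·P(x,y) over outcomes with min(U, V) ≥ 2 gives 63/32.
E[U | min(U, V) ≥ 2] = (63/32) / (21/32) = 3.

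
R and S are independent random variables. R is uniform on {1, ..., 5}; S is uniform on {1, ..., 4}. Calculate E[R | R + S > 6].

P(R + S > 6) = 3/10.
Summing R·P(x,y) over outcomes with R + S > 6 gives 13/10.
E[R | R + S > 6] = (13/10) / (3/10) = 13/3.

13/3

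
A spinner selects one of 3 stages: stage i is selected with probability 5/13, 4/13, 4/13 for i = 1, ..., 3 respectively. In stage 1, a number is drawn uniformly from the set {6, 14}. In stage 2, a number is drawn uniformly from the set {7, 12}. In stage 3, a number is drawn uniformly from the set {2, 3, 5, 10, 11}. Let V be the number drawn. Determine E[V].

564/65

E[V | stage 1] = (6+14)/2 = 10.
E[V | stage 2] = (7+12)/2 = 19/2.
E[V | stage 3] = (2+3+5+10+11)/5 = 31/5.
By the law of total expectation,
E[V] = (5/13)·(10) + (4/13)·(19/2) + (4/13)·(31/5) = 564/65.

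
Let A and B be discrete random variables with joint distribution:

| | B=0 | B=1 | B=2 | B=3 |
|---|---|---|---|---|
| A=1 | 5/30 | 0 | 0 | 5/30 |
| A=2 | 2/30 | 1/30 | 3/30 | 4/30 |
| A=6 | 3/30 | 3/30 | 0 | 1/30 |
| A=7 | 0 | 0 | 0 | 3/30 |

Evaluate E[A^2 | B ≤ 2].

P(B ≤ 2) = 17/30.
Σ A^2·P over the event = 1·(5/30) + 4·(2/30) + 4·(1/30) + 4·(3/30) + 36·(3/30) + 36·(3/30) = 49/6.
E[A^2 | B ≤ 2] = (49/6) / (17/30) = 245/17.

245/17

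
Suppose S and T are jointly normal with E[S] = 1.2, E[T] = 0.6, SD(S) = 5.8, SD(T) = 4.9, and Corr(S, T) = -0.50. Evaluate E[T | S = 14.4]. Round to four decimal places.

-4.9759

E[T | S=x] = μ_T + ρ(σ_T/σ_S)(x − μ_S) for jointly normal variables.
E[T | S=14.4] = 0.6 + (-0.50)·(4.9/5.8)·(14.4 − (1.2)) = 0.6 + (-0.422414)·(13.2) = -4.9759.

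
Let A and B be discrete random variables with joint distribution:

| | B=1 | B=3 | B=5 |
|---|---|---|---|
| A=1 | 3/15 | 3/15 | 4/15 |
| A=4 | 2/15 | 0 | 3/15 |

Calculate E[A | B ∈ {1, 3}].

P(B ∈ {1, 3}) = 8/15.
Summing A·P(A=x,B=y) over the conditioning event gives 14/15.
E[A | B ∈ {1, 3}] = (14/15) / (8/15) = 7/4.

7/4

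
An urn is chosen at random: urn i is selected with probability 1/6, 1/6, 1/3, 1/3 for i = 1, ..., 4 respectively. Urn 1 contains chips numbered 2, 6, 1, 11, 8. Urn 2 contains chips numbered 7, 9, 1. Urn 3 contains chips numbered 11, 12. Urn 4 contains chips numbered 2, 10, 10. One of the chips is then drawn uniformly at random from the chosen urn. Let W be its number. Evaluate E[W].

367/45

E[W | urn 1] = (2+6+1+11+8)/5 = 28/5.
E[W | urn 2] = (7+9+1)/3 = 17/3.
E[W | urn 3] = (11+12)/2 = 23/2.
E[W | urn 4] = (2+10+10)/3 = 22/3.
E[W] = (1/6)·(28/5) + (1/6)·(17/3) + (1/3)·(23/2) + (1/3)·(22/3) = 367/45.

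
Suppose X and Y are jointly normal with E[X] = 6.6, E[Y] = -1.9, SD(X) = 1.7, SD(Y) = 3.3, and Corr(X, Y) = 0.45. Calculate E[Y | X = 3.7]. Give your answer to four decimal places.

-4.4332

The regression of Y on X has slope ρ·σ_Y/σ_X and passes through (μ_X, μ_Y).
E[Y | X=3.7] = -1.9 + (0.45)·(3.3/1.7)·(3.7 − (6.6)) = -1.9 + (0.87353)·(-2.9) = -4.4332.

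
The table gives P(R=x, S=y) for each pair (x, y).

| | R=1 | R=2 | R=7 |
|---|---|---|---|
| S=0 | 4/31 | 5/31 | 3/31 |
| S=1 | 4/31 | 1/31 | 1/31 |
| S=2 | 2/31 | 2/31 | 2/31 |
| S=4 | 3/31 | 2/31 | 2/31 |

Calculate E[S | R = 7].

P(R = 7) = 8/31.
Σ S·P over the event = 0·(3/31) + 1·(1/31) + 2·(2/31) + 4·(2/31) = 13/31.
E[S | R = 7] = (13/31) / (8/31) = 13/8.

13/8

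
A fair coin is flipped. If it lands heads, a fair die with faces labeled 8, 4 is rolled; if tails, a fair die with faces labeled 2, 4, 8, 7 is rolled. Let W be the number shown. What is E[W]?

E[W | heads] = (8+4)/2 = 6.
E[W | tails] = (2+4+8+7)/4 = 21/4.
E[W] = (1/2)·(6) + (1/2)·(21/4) = 45/8.

45/8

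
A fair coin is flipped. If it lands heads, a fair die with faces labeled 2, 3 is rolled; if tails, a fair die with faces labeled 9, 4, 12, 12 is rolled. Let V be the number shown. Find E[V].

E[V | heads] = (2+3)/2 = 5/2.
E[V | tails] = (9+4+12+12)/4 = 37/4.
E[V] = (1/2)·(5/2) + (1/2)·(37/4) = 47/8.

47/8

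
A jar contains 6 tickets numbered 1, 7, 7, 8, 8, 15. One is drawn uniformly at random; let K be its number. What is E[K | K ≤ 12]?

P(K ≤ 12) = 5/6.
Σ over the event: 1·1/6 + 7·1/3 + 8·1/3 = 31/6.
E[K | K ≤ 12] = (31/6) / (5/6) = 31/5.

31/5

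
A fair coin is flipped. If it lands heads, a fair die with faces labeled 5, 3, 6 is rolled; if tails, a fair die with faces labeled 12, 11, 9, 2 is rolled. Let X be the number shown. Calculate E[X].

79/12

E[X | heads] = (5+3+6)/3 = 14/3.
E[X | tails] = (12+11+9+2)/4 = 17/2.
By the law of total expectation,
E[X] = (1/2)·(14/3) + (1/2)·(17/2) = 79/12.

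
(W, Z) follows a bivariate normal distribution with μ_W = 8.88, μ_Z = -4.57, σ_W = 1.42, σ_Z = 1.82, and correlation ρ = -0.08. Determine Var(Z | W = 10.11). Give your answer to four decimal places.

3.2912

For a bivariate normal, Var(Z | W=x) = σ_Z²(1 − ρ²).
Var(Z | W=10.11) = (1.82)²·(1 − (-0.08)²) = 3.3124·0.9936 = 3.2912.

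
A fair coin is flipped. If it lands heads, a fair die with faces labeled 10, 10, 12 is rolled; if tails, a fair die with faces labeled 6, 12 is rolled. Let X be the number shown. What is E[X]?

E[X | heads] = (10+10+12)/3 = 32/3.
E[X | tails] = (6+12)/2 = 9.
E[X] = (1/2)·(32/3) + (1/2)·(9) = 59/6.

59/6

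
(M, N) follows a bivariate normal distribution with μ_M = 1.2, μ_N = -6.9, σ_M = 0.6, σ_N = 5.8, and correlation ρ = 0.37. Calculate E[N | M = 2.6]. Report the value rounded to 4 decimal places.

For a bivariate normal, E[N | M=x] = μ_N + ρ·(σ_N/σ_M)·(x − μ_M).
E[N | M=2.6] = -6.9 + (0.37)·(5.8/0.6)·(2.6 − (1.2)) = -6.9 + (3.57667)·(1.4) = -1.8927.

-1.8927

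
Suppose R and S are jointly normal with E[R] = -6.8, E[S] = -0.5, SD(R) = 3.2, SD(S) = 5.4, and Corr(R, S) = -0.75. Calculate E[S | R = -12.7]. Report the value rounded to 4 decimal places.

For a bivariate normal, E[S | R=x] = μ_S + ρ·(σ_S/σ_R)·(x − μ_R).
E[S | R=-12.7] = -0.5 + (-0.75)·(5.4/3.2)·(-12.7 − (-6.8)) = -0.5 + (-1.26562)·(-5.9) = 6.9672.

6.9672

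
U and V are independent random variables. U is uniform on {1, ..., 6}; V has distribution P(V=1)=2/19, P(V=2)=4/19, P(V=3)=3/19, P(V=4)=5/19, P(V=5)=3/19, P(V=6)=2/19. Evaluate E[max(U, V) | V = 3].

4

P(V = 3) = 3/19.
Summing max(U,V)·P(x,y) over outcomes with V = 3 gives 12/19.
E[max(U, V) | V = 3] = (12/19) / (3/19) = 4.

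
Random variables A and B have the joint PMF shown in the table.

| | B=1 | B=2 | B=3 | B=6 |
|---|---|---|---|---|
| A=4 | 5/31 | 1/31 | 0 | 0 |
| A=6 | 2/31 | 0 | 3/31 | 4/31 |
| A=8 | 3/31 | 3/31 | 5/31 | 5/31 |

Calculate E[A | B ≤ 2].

P(B ≤ 2) = 14/31.
Summing A·P(A=x,B=y) over the conditioning event gives 84/31.
E[A | B ≤ 2] = (84/31) / (14/31) = 6.

6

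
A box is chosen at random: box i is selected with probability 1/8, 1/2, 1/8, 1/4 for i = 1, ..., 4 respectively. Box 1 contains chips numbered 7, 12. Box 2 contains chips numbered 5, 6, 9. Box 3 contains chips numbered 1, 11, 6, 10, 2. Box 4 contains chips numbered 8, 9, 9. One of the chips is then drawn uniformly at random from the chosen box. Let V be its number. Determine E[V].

E[V | box 1] = (7+12)/2 = 19/2.
E[V | box 2] = (5+6+9)/3 = 20/3.
E[V | box 3] = (1+11+6+10+2)/5 = 6.
E[V | box 4] = (8+9+9)/3 = 26/3.
E[V] = (1/8)·(19/2) + (1/2)·(20/3) + (1/8)·(6) + (1/4)·(26/3) = 119/16.

119/16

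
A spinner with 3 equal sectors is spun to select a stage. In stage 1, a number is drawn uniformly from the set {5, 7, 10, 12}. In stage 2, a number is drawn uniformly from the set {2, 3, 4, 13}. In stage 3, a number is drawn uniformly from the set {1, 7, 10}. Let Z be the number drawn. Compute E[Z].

E[Z | stage 1] = (5+7+10+12)/4 = 17/2.
E[Z | stage 2] = (2+3+4+13)/4 = 11/2.
E[Z | stage 3] = (1+7+10)/3 = 6.
By the law of total expectation,
E[Z] = (1/3)·(17/2) + (1/3)·(11/2) + (1/3)·(6) = 20/3.

20/3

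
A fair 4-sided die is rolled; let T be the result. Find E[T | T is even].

Given T is even, T is equally likely to be any of {2, 4}.
E[T | T is even] = (2 + 4) / 2 = 3.

3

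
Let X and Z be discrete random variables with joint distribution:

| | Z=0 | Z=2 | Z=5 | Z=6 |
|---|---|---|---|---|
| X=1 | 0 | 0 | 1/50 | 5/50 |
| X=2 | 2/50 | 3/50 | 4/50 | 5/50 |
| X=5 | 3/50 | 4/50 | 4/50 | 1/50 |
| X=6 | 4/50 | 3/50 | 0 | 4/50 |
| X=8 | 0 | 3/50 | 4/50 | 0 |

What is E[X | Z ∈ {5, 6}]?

15/4

P(Z ∈ {5, 6}) = 14/25.
Σ X·P over the event = 1·(1/50) + 1·(5/50) + 2·(4/50) + 2·(5/50) + 5·(4/50) + 5·(1/50) + 6·(4/50) + 8·(4/50) = 21/10.
E[X | Z ∈ {5, 6}] = (21/10) / (14/25) = 15/4.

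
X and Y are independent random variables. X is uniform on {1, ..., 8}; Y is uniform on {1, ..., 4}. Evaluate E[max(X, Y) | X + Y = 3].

2

Outcomes with X + Y = 3: (1,2), (2,1), each with probability 1/32.
E[max(X, Y) | X + Y = 3] = (2 + 2) / 2 = 2.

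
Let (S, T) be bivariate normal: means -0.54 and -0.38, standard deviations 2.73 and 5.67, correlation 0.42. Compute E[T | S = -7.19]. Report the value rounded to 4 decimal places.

-6.1808

E[T | S=x] = μ_T + ρ(σ_T/σ_S)(x − μ_S) for jointly normal variables.
E[T | S=-7.19] = -0.38 + (0.42)·(5.67/2.73)·(-7.19 − (-0.54)) = -0.38 + (0.872308)·(-6.65) = -6.1808.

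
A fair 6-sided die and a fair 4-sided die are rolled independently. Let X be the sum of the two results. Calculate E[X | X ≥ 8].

P(X ≥ 8) = 1/4.
Σ over the event: 8·1/8 + 9·1/12 + 10·1/24 = 13/6.
E[X | X ≥ 8] = (13/6) / (1/4) = 26/3.

26/3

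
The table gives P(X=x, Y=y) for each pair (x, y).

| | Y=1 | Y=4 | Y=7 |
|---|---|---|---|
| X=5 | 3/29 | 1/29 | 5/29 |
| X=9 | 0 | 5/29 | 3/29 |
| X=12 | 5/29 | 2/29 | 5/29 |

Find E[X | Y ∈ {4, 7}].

62/7

P(Y ∈ {4, 7}) = 21/29.
Σ X·P over the event = 5·(1/29) + 5·(5/29) + 9·(5/29) + 9·(3/29) + 12·(2/29) + 12·(5/29) = 186/29.
E[X | Y ∈ {4, 7}] = (186/29) / (21/29) = 62/7.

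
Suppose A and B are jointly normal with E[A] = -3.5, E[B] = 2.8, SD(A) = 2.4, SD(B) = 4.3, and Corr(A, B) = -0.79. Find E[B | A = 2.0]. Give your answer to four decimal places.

-4.9848

E[B | A=x] = μ_B + ρ(σ_B/σ_A)(x − μ_A) for jointly normal variables.
E[B | A=2.0] = 2.8 + (-0.79)·(4.3/2.4)·(2.0 − (-3.5)) = 2.8 + (-1.41542)·(5.5) = -4.9848.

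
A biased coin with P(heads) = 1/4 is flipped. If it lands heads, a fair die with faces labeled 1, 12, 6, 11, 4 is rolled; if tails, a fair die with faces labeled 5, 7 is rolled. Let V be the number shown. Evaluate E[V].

E[V | heads] = (1+12+6+11+4)/5 = 34/5.
E[V | tails] = (5+7)/2 = 6.
E[V] = (1/4)·(34/5) + (3/4)·(6) = 31/5.

31/5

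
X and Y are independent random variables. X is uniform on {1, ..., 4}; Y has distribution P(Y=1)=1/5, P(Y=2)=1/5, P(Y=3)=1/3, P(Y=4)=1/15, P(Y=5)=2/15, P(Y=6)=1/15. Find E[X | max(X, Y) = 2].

5/3

P(max(X, Y) = 2) = 3/20.
Summing X·P(x,y) over outcomes with max(X, Y) = 2 gives 1/4.
E[X | max(X, Y) = 2] = (1/4) / (3/20) = 5/3.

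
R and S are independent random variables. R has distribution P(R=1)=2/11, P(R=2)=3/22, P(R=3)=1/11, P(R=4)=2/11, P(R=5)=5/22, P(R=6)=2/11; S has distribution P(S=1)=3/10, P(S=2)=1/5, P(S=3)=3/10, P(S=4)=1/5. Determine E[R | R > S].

P(R > S) = 141/220.
Summing R·P(x,y) over outcomes with R > S gives 333/110.
E[R | R > S] = (333/110) / (141/220) = 222/47.

222/47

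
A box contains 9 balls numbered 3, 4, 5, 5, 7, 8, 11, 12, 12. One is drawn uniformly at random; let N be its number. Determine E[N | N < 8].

24/5

P(N < 8) = 5/9.
Σ over the event: 3·1/9 + 4·1/9 + 5·2/9 + 7·1/9 = 8/3.
E[N | N < 8] = (8/3) / (5/9) = 24/5.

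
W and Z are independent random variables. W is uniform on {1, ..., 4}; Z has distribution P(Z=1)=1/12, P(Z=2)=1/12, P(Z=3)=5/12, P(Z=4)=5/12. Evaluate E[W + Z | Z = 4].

P(Z = 4) = 5/12.
Summing (W+Z)·P(x,y) over outcomes with Z = 4 gives 65/24.
E[W + Z | Z = 4] = (65/24) / (5/12) = 13/2.

13/2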